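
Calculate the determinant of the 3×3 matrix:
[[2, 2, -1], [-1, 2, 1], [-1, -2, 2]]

Expansion along first row:
det = 2·det([[2,1],[-2,2]]) - 2·det([[-1,1],[-1,2]]) + -1·det([[-1,2],[-1,-2]])
    = 2·(2·2 - 1·-2) - 2·(-1·2 - 1·-1) + -1·(-1·-2 - 2·-1)
    = 2·6 - 2·-1 + -1·4
    = 12 + 2 + -4 = 10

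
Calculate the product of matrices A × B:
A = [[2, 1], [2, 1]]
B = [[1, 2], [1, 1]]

Matrix multiplication:
C[0][0] = 2×1 + 1×1 = 3
C[0][1] = 2×2 + 1×1 = 5
C[1][0] = 2×1 + 1×1 = 3
C[1][1] = 2×2 + 1×1 = 5
Result: [[3, 5], [3, 5]]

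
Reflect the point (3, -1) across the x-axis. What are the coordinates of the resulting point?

Reflection across x-axis: (3, -1) → (3, 1)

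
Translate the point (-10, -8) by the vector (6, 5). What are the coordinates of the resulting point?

Translation by (6, 5) (homogeneous matrix [[1, 0, 6], [0, 1, 5], [0, 0, 1]]):
x' = -10 + 6 = -4
y' = -8 + 5 = -3
Result: (-4, -3)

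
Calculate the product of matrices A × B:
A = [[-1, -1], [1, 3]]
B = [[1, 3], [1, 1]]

Matrix multiplication:
C[0][0] = -1×1 + -1×1 = -2
C[0][1] = -1×3 + -1×1 = -4
C[1][0] = 1×1 + 3×1 = 4
C[1][1] = 1×3 + 3×1 = 6
Result: [[-2, -4], [4, 6]]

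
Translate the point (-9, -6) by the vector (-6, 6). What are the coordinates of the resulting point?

Translation by (-6, 6) (homogeneous matrix [[1, 0, -6], [0, 1, 6], [0, 0, 1]]):
x' = -9 + -6 = -15
y' = -6 + 6 = 0
Result: (-15, 0)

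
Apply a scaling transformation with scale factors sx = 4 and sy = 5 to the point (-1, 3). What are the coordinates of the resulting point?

Scaling matrix:
[[4, 0], [0, 5]]
Result: (-1 × 4, 3 × 5) = (-4, 15)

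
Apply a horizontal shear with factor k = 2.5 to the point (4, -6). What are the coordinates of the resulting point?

Shear matrix for horizontal shear with factor k = 2.5:
[[1, 2.50], [0, 1]]
Result: (4, -6) → (-11, -6)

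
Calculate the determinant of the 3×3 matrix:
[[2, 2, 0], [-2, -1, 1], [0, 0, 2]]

Expansion along first row:
det = 2·det([[-1,1],[0,2]]) - 2·det([[-2,1],[0,2]]) + 0·det([[-2,-1],[0,0]])
    = 2·(-1·2 - 1·0) - 2·(-2·2 - 1·0) + 0·(-2·0 - -1·0)
    = 2·-2 - 2·-4 + 0·0
    = -4 + 8 + 0 = 4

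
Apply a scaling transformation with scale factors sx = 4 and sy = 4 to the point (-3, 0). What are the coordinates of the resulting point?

Scaling matrix:
[[4, 0], [0, 4]]
Result: (-3 × 4, 0 × 4) = (-12, 0)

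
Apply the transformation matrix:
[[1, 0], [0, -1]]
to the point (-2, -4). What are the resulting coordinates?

Matrix multiplication:
[[1, 0], [0, -1]] × [-2, -4]ᵀ
= [(1)(-2) + (0)(-4), (0)(-2) + (-1)(-4)]ᵀ
= [-2, 4]ᵀ
Result: (-2, 4)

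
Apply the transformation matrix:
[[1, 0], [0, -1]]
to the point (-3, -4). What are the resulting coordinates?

Matrix multiplication:
[[1, 0], [0, -1]] × [-3, -4]ᵀ
= [(1)(-3) + (0)(-4), (0)(-3) + (-1)(-4)]ᵀ
= [-3, 4]ᵀ
Result: (-3, 4)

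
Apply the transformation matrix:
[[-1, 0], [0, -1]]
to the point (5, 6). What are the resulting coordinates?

Matrix multiplication:
[[-1, 0], [0, -1]] × [5, 6]ᵀ
= [(-1)(5) + (0)(6), (0)(5) + (-1)(6)]ᵀ
= [-5, -6]ᵀ
Result: (-5, -6)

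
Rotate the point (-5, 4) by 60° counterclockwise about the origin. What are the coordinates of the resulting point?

Rotation matrix for 60°: [[cos 60°, -sin 60°], [sin 60°, cos 60°]] ≈ [[0.500000, -0.866025], [0.866025, 0.500000]]
[[0.500000, -0.866025], [0.866025, 0.500000]] × [-5, 4]ᵀ ≈ [-5.9641, -2.3301]ᵀ
Result: (-5.9641, -2.3301)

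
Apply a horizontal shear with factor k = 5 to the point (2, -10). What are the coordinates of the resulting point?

Shear matrix for horizontal shear with factor k = 5:
[[1, 5], [0, 1]]
Result: (2, -10) → (-48, -10)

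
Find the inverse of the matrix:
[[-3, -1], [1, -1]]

For [[a,b],[c,d]], inverse = (1/det)·[[d,-b],[-c,a]]
det = (-3)(-1) - (-1)(1) = 3 - -1 = 4
Inverse = (1/4)·[[-1, 1], [-1, -3]]
= [[-1/4, 1/4], [-1/4, -3/4]]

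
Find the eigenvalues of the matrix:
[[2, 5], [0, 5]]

Characteristic equation: det(A - λI) = 0
λ² - (trace)λ + (det) = 0
trace = 2 + 5 = 7, det = (2)(5) - (5)(0) = 10
λ² - (7)λ + (10) = 0
λ = (7 ± √((7)² - 4·(10))) / 2 = (7 ± √9) / 2
Solving: λ = 2, 5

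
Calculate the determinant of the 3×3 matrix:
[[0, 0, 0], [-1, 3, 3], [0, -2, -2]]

Expansion along first row:
det = 0·det([[3,3],[-2,-2]]) - 0·det([[-1,3],[0,-2]]) + 0·det([[-1,3],[0,-2]])
    = 0·(3·-2 - 3·-2) - 0·(-1·-2 - 3·0) + 0·(-1·-2 - 3·0)
    = 0·0 - 0·2 + 0·2
    = 0 + 0 + 0 = 0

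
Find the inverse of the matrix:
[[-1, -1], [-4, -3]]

For [[a,b],[c,d]], inverse = (1/det)·[[d,-b],[-c,a]]
det = (-1)(-3) - (-1)(-4) = 3 - 4 = -1
Inverse = (1/-1)·[[-3, 1], [4, -1]]
= [[3, -1], [-4, 1]]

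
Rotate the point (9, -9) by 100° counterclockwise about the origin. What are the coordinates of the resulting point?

Rotation matrix for 100°: [[cos 100°, -sin 100°], [sin 100°, cos 100°]] ≈ [[-0.173648, -0.984808], [0.984808, -0.173648]]
[[-0.173648, -0.984808], [0.984808, -0.173648]] × [9, -9]ᵀ ≈ [7.3004, 10.4261]ᵀ
Result: (7.3004, 10.4261)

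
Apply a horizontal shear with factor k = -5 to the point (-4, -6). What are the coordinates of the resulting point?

Shear matrix for horizontal shear with factor k = -5:
[[1, -5], [0, 1]]
Result: (-4, -6) → (26, -6)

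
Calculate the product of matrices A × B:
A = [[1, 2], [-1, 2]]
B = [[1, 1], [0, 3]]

Matrix multiplication:
C[0][0] = 1×1 + 2×0 = 1
C[0][1] = 1×1 + 2×3 = 7
C[1][0] = -1×1 + 2×0 = -1
C[1][1] = -1×1 + 2×3 = 5
Result: [[1, 7], [-1, 5]]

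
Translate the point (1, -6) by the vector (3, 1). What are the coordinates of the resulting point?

Translation by (3, 1) (homogeneous matrix [[1, 0, 3], [0, 1, 1], [0, 0, 1]]):
x' = 1 + 3 = 4
y' = -6 + 1 = -5
Result: (4, -5)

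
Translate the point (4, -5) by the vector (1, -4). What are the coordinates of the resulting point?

Translation by (1, -4) (homogeneous matrix [[1, 0, 1], [0, 1, -4], [0, 0, 1]]):
x' = 4 + 1 = 5
y' = -5 + -4 = -9
Result: (5, -9)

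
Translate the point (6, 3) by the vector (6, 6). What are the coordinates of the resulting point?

Translation by (6, 6) (homogeneous matrix [[1, 0, 6], [0, 1, 6], [0, 0, 1]]):
x' = 6 + 6 = 12
y' = 3 + 6 = 9
Result: (12, 9)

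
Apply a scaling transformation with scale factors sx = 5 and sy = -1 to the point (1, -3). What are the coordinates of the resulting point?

Scaling matrix:
[[5, 0], [0, -1]]
Result: (1 × 5, -3 × -1) = (5, 3)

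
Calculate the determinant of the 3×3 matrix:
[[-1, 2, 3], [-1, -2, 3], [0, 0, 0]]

Expansion along first row:
det = -1·det([[-2,3],[0,0]]) - 2·det([[-1,3],[0,0]]) + 3·det([[-1,-2],[0,0]])
    = -1·(-2·0 - 3·0) - 2·(-1·0 - 3·0) + 3·(-1·0 - -2·0)
    = -1·0 - 2·0 + 3·0
    = 0 + 0 + 0 = 0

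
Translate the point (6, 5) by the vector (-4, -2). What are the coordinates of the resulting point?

Translation by (-4, -2) (homogeneous matrix [[1, 0, -4], [0, 1, -2], [0, 0, 1]]):
x' = 6 + -4 = 2
y' = 5 + -2 = 3
Result: (2, 3)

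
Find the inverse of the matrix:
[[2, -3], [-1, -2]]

For [[a,b],[c,d]], inverse = (1/det)·[[d,-b],[-c,a]]
det = (2)(-2) - (-3)(-1) = -4 - 3 = -7
Inverse = (1/-7)·[[-2, 3], [1, 2]]
= [[2/7, -3/7], [-1/7, -2/7]]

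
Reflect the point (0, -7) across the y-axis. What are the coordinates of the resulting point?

Reflection across y-axis: (0, -7) → (0, -7)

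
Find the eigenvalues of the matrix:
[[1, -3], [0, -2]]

Characteristic equation: det(A - λI) = 0
λ² - (trace)λ + (det) = 0
trace = 1 + -2 = -1, det = (1)(-2) - (-3)(0) = -2
λ² - (-1)λ + (-2) = 0
λ = (-1 ± √((-1)² - 4·(-2))) / 2 = (-1 ± √9) / 2
Solving: λ = -2, 1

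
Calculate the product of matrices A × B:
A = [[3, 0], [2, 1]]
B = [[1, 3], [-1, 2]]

Matrix multiplication:
C[0][0] = 3×1 + 0×-1 = 3
C[0][1] = 3×3 + 0×2 = 9
C[1][0] = 2×1 + 1×-1 = 1
C[1][1] = 2×3 + 1×2 = 8
Result: [[3, 9], [1, 8]]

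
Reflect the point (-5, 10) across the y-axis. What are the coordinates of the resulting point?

Reflection across y-axis: (-5, 10) → (5, 10)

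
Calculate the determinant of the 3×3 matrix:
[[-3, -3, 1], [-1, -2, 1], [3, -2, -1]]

Expansion along first row:
det = -3·det([[-2,1],[-2,-1]]) - -3·det([[-1,1],[3,-1]]) + 1·det([[-1,-2],[3,-2]])
    = -3·(-2·-1 - 1·-2) - -3·(-1·-1 - 1·3) + 1·(-1·-2 - -2·3)
    = -3·4 - -3·-2 + 1·8
    = -12 + -6 + 8 = -10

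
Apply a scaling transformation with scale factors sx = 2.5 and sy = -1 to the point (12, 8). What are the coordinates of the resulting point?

Scaling matrix:
[[2.50, 0], [0, -1]]
Result: (12 × 2.5, 8 × -1) = (30, -8)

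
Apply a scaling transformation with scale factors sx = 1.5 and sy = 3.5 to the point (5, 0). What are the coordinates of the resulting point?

Scaling matrix:
[[1.50, 0], [0, 3.50]]
Result: (5 × 1.5, 0 × 3.5) = (7.5, 0)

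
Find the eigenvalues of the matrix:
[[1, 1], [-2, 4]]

Characteristic equation: det(A - λI) = 0
λ² - (trace)λ + (det) = 0
trace = 1 + 4 = 5, det = (1)(4) - (1)(-2) = 6
λ² - (5)λ + (6) = 0
λ = (5 ± √((5)² - 4·(6))) / 2 = (5 ± √1) / 2
Solving: λ = 2, 3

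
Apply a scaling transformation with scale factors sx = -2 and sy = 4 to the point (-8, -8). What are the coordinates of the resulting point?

Scaling matrix:
[[-2, 0], [0, 4]]
Result: (-8 × -2, -8 × 4) = (16, -32)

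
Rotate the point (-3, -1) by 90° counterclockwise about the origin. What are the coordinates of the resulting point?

Rotation matrix for 90°: [[cos 90°, -sin 90°], [sin 90°, cos 90°]] = [[0, -1], [1, 0]]
[[0, -1], [1, 0]] × [-3, -1]ᵀ = [1, -3]ᵀ
Result: (1, -3)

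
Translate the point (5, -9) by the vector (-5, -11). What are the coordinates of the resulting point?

Translation by (-5, -11) (homogeneous matrix [[1, 0, -5], [0, 1, -11], [0, 0, 1]]):
x' = 5 + -5 = 0
y' = -9 + -11 = -20
Result: (0, -20)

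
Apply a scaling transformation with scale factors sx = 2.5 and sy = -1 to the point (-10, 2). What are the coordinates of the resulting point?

Scaling matrix:
[[2.50, 0], [0, -1]]
Result: (-10 × 2.5, 2 × -1) = (-25, -2)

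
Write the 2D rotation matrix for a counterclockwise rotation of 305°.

Rotation matrix formula: [[cos θ, -sin θ], [sin θ, cos θ]]
For θ = 305°:
cos(305°) = 0.5736
sin(305°) = -0.8192
Result: [[0.5736, 0.8192], [-0.8192, 0.5736]]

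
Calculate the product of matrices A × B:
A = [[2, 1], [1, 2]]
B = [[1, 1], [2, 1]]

Matrix multiplication:
C[0][0] = 2×1 + 1×2 = 4
C[0][1] = 2×1 + 1×1 = 3
C[1][0] = 1×1 + 2×2 = 5
C[1][1] = 1×1 + 2×1 = 3
Result: [[4, 3], [5, 3]]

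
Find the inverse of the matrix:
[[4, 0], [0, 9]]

For [[a,b],[c,d]], inverse = (1/det)·[[d,-b],[-c,a]]
det = (4)(9) - (0)(0) = 36 - 0 = 36
Inverse = (1/36)·[[9, 0], [0, 4]]
= [[1/4, 0], [0, 1/9]]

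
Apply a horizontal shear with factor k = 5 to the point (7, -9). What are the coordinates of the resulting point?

Shear matrix for horizontal shear with factor k = 5:
[[1, 5], [0, 1]]
Result: (7, -9) → (-38, -9)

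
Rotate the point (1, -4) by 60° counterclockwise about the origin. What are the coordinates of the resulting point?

Rotation matrix for 60°: [[cos 60°, -sin 60°], [sin 60°, cos 60°]] ≈ [[0.500000, -0.866025], [0.866025, 0.500000]]
[[0.500000, -0.866025], [0.866025, 0.500000]] × [1, -4]ᵀ ≈ [3.9641, -1.1340]ᵀ
Result: (3.9641, -1.1340)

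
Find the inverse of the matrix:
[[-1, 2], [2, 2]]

For [[a,b],[c,d]], inverse = (1/det)·[[d,-b],[-c,a]]
det = (-1)(2) - (2)(2) = -2 - 4 = -6
Inverse = (1/-6)·[[2, -2], [-2, -1]]
= [[-1/3, 1/3], [1/3, 1/6]]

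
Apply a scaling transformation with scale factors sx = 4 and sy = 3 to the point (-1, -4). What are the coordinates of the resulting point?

Scaling matrix:
[[4, 0], [0, 3]]
Result: (-1 × 4, -4 × 3) = (-4, -12)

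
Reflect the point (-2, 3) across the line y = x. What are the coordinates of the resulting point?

Reflection across line y = x: (-2, 3) → (3, -2)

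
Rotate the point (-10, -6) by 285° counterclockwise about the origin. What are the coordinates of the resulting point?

Rotation matrix for 285°: [[cos 285°, -sin 285°], [sin 285°, cos 285°]] ≈ [[0.258819, 0.965926], [-0.965926, 0.258819]]
[[0.258819, 0.965926], [-0.965926, 0.258819]] × [-10, -6]ᵀ ≈ [-8.3837, 8.1063]ᵀ
Result: (-8.3837, 8.1063)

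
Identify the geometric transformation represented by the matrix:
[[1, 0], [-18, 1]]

This matrix represents: vertical shear with factor -18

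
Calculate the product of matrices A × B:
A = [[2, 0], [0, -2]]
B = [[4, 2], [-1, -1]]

Matrix multiplication:
C[0][0] = 2×4 + 0×-1 = 8
C[0][1] = 2×2 + 0×-1 = 4
C[1][0] = 0×4 + -2×-1 = 2
C[1][1] = 0×2 + -2×-1 = 2
Result: [[8, 4], [2, 2]]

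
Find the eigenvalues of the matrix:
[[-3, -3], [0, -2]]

Characteristic equation: det(A - λI) = 0
λ² - (trace)λ + (det) = 0
trace = -3 + -2 = -5, det = (-3)(-2) - (-3)(0) = 6
λ² - (-5)λ + (6) = 0
λ = (-5 ± √((-5)² - 4·(6))) / 2 = (-5 ± √1) / 2
Solving: λ = -3, -2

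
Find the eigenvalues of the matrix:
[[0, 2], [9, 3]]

Characteristic equation: det(A - λI) = 0
λ² - (trace)λ + (det) = 0
trace = 0 + 3 = 3, det = (0)(3) - (2)(9) = -18
λ² - (3)λ + (-18) = 0
λ = (3 ± √((3)² - 4·(-18))) / 2 = (3 ± √81) / 2
Solving: λ = -3, 6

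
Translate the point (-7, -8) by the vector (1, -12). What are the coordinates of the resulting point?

Translation by (1, -12) (homogeneous matrix [[1, 0, 1], [0, 1, -12], [0, 0, 1]]):
x' = -7 + 1 = -6
y' = -8 + -12 = -20
Result: (-6, -20)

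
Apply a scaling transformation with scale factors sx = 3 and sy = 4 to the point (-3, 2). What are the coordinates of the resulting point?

Scaling matrix:
[[3, 0], [0, 4]]
Result: (-3 × 3, 2 × 4) = (-9, 8)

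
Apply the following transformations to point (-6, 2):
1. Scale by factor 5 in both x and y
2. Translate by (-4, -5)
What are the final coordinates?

Step 1: Scale (-6, 2) by 5 → (-30, 10)
Step 2: Translate by (-4, -5) → (-34, 5)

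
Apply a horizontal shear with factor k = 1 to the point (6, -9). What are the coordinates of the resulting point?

Shear matrix for horizontal shear with factor k = 1:
[[1, 1], [0, 1]]
Result: (6, -9) → (-3, -9)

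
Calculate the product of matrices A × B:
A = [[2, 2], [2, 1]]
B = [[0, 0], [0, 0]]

Matrix multiplication:
C[0][0] = 2×0 + 2×0 = 0
C[0][1] = 2×0 + 2×0 = 0
C[1][0] = 2×0 + 1×0 = 0
C[1][1] = 2×0 + 1×0 = 0
Result: [[0, 0], [0, 0]]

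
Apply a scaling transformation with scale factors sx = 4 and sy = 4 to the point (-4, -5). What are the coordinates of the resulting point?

Scaling matrix:
[[4, 0], [0, 4]]
Result: (-4 × 4, -5 × 4) = (-16, -20)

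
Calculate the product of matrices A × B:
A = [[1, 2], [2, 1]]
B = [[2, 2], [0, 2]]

Matrix multiplication:
C[0][0] = 1×2 + 2×0 = 2
C[0][1] = 1×2 + 2×2 = 6
C[1][0] = 2×2 + 1×0 = 4
C[1][1] = 2×2 + 1×2 = 6
Result: [[2, 6], [4, 6]]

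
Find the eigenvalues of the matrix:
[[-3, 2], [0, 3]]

Characteristic equation: det(A - λI) = 0
λ² - (trace)λ + (det) = 0
trace = -3 + 3 = 0, det = (-3)(3) - (2)(0) = -9
λ² - (0)λ + (-9) = 0
λ = (0 ± √((0)² - 4·(-9))) / 2 = (0 ± √36) / 2
Solving: λ = -3, 3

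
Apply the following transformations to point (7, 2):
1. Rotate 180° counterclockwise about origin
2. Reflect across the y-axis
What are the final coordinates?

Step 1: Rotate 180° → (-7, -2)
Step 2: Reflect across y-axis → (7, -2)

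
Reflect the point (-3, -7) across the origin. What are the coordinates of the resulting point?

Reflection across origin: (-3, -7) → (3, 7)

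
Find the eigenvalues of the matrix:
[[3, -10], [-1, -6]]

Characteristic equation: det(A - λI) = 0
λ² - (trace)λ + (det) = 0
trace = 3 + -6 = -3, det = (3)(-6) - (-10)(-1) = -28
λ² - (-3)λ + (-28) = 0
λ = (-3 ± √((-3)² - 4·(-28))) / 2 = (-3 ± √121) / 2
Solving: λ = -7, 4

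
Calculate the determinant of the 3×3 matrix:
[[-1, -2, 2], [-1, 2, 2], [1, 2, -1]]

Expansion along first row:
det = -1·det([[2,2],[2,-1]]) - -2·det([[-1,2],[1,-1]]) + 2·det([[-1,2],[1,2]])
    = -1·(2·-1 - 2·2) - -2·(-1·-1 - 2·1) + 2·(-1·2 - 2·1)
    = -1·-6 - -2·-1 + 2·-4
    = 6 + -2 + -8 = -4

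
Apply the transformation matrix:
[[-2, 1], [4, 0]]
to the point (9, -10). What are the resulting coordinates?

Matrix multiplication:
[[-2, 1], [4, 0]] × [9, -10]ᵀ
= [(-2)(9) + (1)(-10), (4)(9) + (0)(-10)]ᵀ
= [-28, 36]ᵀ
Result: (-28, 36)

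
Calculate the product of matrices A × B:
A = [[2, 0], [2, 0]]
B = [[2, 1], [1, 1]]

Matrix multiplication:
C[0][0] = 2×2 + 0×1 = 4
C[0][1] = 2×1 + 0×1 = 2
C[1][0] = 2×2 + 0×1 = 4
C[1][1] = 2×1 + 0×1 = 2
Result: [[4, 2], [4, 2]]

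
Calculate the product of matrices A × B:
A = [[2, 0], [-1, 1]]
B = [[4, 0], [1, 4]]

Matrix multiplication:
C[0][0] = 2×4 + 0×1 = 8
C[0][1] = 2×0 + 0×4 = 0
C[1][0] = -1×4 + 1×1 = -3
C[1][1] = -1×0 + 1×4 = 4
Result: [[8, 0], [-3, 4]]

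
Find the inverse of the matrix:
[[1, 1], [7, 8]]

For [[a,b],[c,d]], inverse = (1/det)·[[d,-b],[-c,a]]
det = (1)(8) - (1)(7) = 8 - 7 = 1
Inverse = [[8, -1], [-7, 1]]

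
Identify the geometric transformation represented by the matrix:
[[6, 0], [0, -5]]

This matrix represents: non-uniform scaling by sx = 6, sy = -5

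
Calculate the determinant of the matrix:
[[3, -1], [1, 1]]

For a 2×2 matrix [[a, b], [c, d]], det = ad - bc
det = (3)(1) - (-1)(1) = 3 - -1 = 4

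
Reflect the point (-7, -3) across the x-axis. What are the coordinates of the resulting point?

Reflection across x-axis: (-7, -3) → (-7, 3)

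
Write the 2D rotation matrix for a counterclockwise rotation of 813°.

Rotation matrix formula: [[cos θ, -sin θ], [sin θ, cos θ]]
For θ = 813°:
cos(813°) = -0.0523
sin(813°) = 0.9986
Result: [[-0.0523, -0.9986], [0.9986, -0.0523]]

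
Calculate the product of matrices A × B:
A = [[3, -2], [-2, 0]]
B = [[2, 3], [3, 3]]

Matrix multiplication:
C[0][0] = 3×2 + -2×3 = 0
C[0][1] = 3×3 + -2×3 = 3
C[1][0] = -2×2 + 0×3 = -4
C[1][1] = -2×3 + 0×3 = -6
Result: [[0, 3], [-4, -6]]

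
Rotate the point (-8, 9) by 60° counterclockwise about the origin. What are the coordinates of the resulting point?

Rotation matrix for 60°: [[cos 60°, -sin 60°], [sin 60°, cos 60°]] ≈ [[0.500000, -0.866025], [0.866025, 0.500000]]
[[0.500000, -0.866025], [0.866025, 0.500000]] × [-8, 9]ᵀ ≈ [-11.7942, -2.4282]ᵀ
Result: (-11.7942, -2.4282)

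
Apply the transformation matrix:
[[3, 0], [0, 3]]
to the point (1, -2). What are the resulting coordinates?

Matrix multiplication:
[[3, 0], [0, 3]] × [1, -2]ᵀ
= [(3)(1) + (0)(-2), (0)(1) + (3)(-2)]ᵀ
= [3, -6]ᵀ
Result: (3, -6)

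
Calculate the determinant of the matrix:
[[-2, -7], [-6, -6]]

For a 2×2 matrix [[a, b], [c, d]], det = ad - bc
det = (-2)(-6) - (-7)(-6) = 12 - 42 = -30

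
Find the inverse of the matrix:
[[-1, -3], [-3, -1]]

For [[a,b],[c,d]], inverse = (1/det)·[[d,-b],[-c,a]]
det = (-1)(-1) - (-3)(-3) = 1 - 9 = -8
Inverse = (1/-8)·[[-1, 3], [3, -1]]
= [[1/8, -3/8], [-3/8, 1/8]]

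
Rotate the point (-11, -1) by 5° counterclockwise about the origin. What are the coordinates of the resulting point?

Rotation matrix for 5°: [[cos 5°, -sin 5°], [sin 5°, cos 5°]] ≈ [[0.996195, -0.087156], [0.087156, 0.996195]]
[[0.996195, -0.087156], [0.087156, 0.996195]] × [-11, -1]ᵀ ≈ [-10.8710, -1.9549]ᵀ
Result: (-10.8710, -1.9549)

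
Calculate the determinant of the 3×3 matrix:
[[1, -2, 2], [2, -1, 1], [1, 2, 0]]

Expansion along first row:
det = 1·det([[-1,1],[2,0]]) - -2·det([[2,1],[1,0]]) + 2·det([[2,-1],[1,2]])
    = 1·(-1·0 - 1·2) - -2·(2·0 - 1·1) + 2·(2·2 - -1·1)
    = 1·-2 - -2·-1 + 2·5
    = -2 + -2 + 10 = 6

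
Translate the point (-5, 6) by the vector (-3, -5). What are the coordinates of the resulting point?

Translation by (-3, -5) (homogeneous matrix [[1, 0, -3], [0, 1, -5], [0, 0, 1]]):
x' = -5 + -3 = -8
y' = 6 + -5 = 1
Result: (-8, 1)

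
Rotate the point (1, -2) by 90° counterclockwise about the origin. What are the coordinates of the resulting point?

Rotation matrix for 90°: [[cos 90°, -sin 90°], [sin 90°, cos 90°]] = [[0, -1], [1, 0]]
[[0, -1], [1, 0]] × [1, -2]ᵀ = [2, 1]ᵀ
Result: (2, 1)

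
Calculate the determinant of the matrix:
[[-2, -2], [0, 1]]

For a 2×2 matrix [[a, b], [c, d]], det = ad - bc
det = (-2)(1) - (-2)(0) = -2 - 0 = -2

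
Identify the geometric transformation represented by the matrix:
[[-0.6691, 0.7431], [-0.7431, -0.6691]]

This matrix represents: rotation by 228° counterclockwise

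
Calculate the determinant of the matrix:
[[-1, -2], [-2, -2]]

For a 2×2 matrix [[a, b], [c, d]], det = ad - bc
det = (-1)(-2) - (-2)(-2) = 2 - 4 = -2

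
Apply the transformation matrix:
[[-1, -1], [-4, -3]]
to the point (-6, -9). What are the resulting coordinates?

Matrix multiplication:
[[-1, -1], [-4, -3]] × [-6, -9]ᵀ
= [(-1)(-6) + (-1)(-9), (-4)(-6) + (-3)(-9)]ᵀ
= [15, 51]ᵀ
Result: (15, 51)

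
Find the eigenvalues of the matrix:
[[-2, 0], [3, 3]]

Characteristic equation: det(A - λI) = 0
λ² - (trace)λ + (det) = 0
trace = -2 + 3 = 1, det = (-2)(3) - (0)(3) = -6
λ² - (1)λ + (-6) = 0
λ = (1 ± √((1)² - 4·(-6))) / 2 = (1 ± √25) / 2
Solving: λ = -2, 3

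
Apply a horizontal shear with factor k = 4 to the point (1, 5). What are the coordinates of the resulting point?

Shear matrix for horizontal shear with factor k = 4:
[[1, 4], [0, 1]]
Result: (1, 5) → (21, 5)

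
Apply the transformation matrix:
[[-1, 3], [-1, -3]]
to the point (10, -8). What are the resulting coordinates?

Matrix multiplication:
[[-1, 3], [-1, -3]] × [10, -8]ᵀ
= [(-1)(10) + (3)(-8), (-1)(10) + (-3)(-8)]ᵀ
= [-34, 14]ᵀ
Result: (-34, 14)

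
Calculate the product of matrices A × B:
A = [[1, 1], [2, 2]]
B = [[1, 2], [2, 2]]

Matrix multiplication:
C[0][0] = 1×1 + 1×2 = 3
C[0][1] = 1×2 + 1×2 = 4
C[1][0] = 2×1 + 2×2 = 6
C[1][1] = 2×2 + 2×2 = 8
Result: [[3, 4], [6, 8]]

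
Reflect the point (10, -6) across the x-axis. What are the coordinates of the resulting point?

Reflection across x-axis: (10, -6) → (10, 6)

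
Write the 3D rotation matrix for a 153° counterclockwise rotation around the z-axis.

Rotation matrix for counterclockwise 153° around z-axis:
cos(153°) = -0.8910, sin(153°) = 0.4540
Result: [[-0.8910, -0.4540, 0], [0.4540, -0.8910, 0], [0, 0, 1]]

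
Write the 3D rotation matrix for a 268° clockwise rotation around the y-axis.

Rotation matrix for clockwise 268° around y-axis:
A clockwise rotation by 268° is a counterclockwise rotation by -268°.
cos(-268°) = -0.0349, sin(-268°) = 0.9994
Result: [[-0.0349, 0, 0.9994], [0, 1, 0], [-0.9994, 0, -0.0349]]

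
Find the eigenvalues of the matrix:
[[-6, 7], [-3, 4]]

Characteristic equation: det(A - λI) = 0
λ² - (trace)λ + (det) = 0
trace = -6 + 4 = -2, det = (-6)(4) - (7)(-3) = -3
λ² - (-2)λ + (-3) = 0
λ = (-2 ± √((-2)² - 4·(-3))) / 2 = (-2 ± √16) / 2
Solving: λ = -3, 1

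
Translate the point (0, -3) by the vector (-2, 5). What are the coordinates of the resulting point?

Translation by (-2, 5) (homogeneous matrix [[1, 0, -2], [0, 1, 5], [0, 0, 1]]):
x' = 0 + -2 = -2
y' = -3 + 5 = 2
Result: (-2, 2)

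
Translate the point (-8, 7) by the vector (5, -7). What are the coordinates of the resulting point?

Translation by (5, -7) (homogeneous matrix [[1, 0, 5], [0, 1, -7], [0, 0, 1]]):
x' = -8 + 5 = -3
y' = 7 + -7 = 0
Result: (-3, 0)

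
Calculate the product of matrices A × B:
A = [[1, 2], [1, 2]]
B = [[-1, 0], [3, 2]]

Matrix multiplication:
C[0][0] = 1×-1 + 2×3 = 5
C[0][1] = 1×0 + 2×2 = 4
C[1][0] = 1×-1 + 2×3 = 5
C[1][1] = 1×0 + 2×2 = 4
Result: [[5, 4], [5, 4]]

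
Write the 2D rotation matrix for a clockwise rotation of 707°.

Rotation matrix formula: [[cos θ, -sin θ], [sin θ, cos θ]]
A clockwise rotation by 707° is equivalent to a counterclockwise rotation by -707°.
For θ = -707°:
cos(-707°) = 0.9744
sin(-707°) = 0.2250
Result: [[0.9744, -0.2250], [0.2250, 0.9744]]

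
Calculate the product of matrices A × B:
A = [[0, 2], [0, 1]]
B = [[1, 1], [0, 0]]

Matrix multiplication:
C[0][0] = 0×1 + 2×0 = 0
C[0][1] = 0×1 + 2×0 = 0
C[1][0] = 0×1 + 1×0 = 0
C[1][1] = 0×1 + 1×0 = 0
Result: [[0, 0], [0, 0]]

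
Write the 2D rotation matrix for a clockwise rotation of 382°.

Rotation matrix formula: [[cos θ, -sin θ], [sin θ, cos θ]]
A clockwise rotation by 382° is equivalent to a counterclockwise rotation by -382°.
For θ = -382°:
cos(-382°) = 0.9272
sin(-382°) = -0.3746
Result: [[0.9272, 0.3746], [-0.3746, 0.9272]]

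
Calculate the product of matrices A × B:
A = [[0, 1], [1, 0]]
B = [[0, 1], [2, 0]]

Matrix multiplication:
C[0][0] = 0×0 + 1×2 = 2
C[0][1] = 0×1 + 1×0 = 0
C[1][0] = 1×0 + 0×2 = 0
C[1][1] = 1×1 + 0×0 = 1
Result: [[2, 0], [0, 1]]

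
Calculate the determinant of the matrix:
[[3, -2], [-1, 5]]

For a 2×2 matrix [[a, b], [c, d]], det = ad - bc
det = (3)(5) - (-2)(-1) = 15 - 2 = 13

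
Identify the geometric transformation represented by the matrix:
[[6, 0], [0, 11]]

This matrix represents: non-uniform scaling by sx = 6, sy = 11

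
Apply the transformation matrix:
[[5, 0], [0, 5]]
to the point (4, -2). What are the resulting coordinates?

Matrix multiplication:
[[5, 0], [0, 5]] × [4, -2]ᵀ
= [(5)(4) + (0)(-2), (0)(4) + (5)(-2)]ᵀ
= [20, -10]ᵀ
Result: (20, -10)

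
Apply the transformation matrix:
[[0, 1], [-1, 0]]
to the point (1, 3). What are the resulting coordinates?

Matrix multiplication:
[[0, 1], [-1, 0]] × [1, 3]ᵀ
= [(0)(1) + (1)(3), (-1)(1) + (0)(3)]ᵀ
= [3, -1]ᵀ
Result: (3, -1)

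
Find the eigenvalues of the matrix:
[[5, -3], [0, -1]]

Characteristic equation: det(A - λI) = 0
λ² - (trace)λ + (det) = 0
trace = 5 + -1 = 4, det = (5)(-1) - (-3)(0) = -5
λ² - (4)λ + (-5) = 0
λ = (4 ± √((4)² - 4·(-5))) / 2 = (4 ± √36) / 2
Solving: λ = -1, 5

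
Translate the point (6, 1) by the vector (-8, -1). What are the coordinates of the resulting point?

Translation by (-8, -1) (homogeneous matrix [[1, 0, -8], [0, 1, -1], [0, 0, 1]]):
x' = 6 + -8 = -2
y' = 1 + -1 = 0
Result: (-2, 0)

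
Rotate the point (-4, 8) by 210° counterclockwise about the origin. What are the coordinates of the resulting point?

Rotation matrix for 210°: [[cos 210°, -sin 210°], [sin 210°, cos 210°]] ≈ [[-0.866025, 0.500000], [-0.500000, -0.866025]]
[[-0.866025, 0.500000], [-0.500000, -0.866025]] × [-4, 8]ᵀ ≈ [7.4641, -4.9282]ᵀ
Result: (7.4641, -4.9282)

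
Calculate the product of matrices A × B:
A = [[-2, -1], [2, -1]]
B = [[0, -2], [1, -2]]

Matrix multiplication:
C[0][0] = -2×0 + -1×1 = -1
C[0][1] = -2×-2 + -1×-2 = 6
C[1][0] = 2×0 + -1×1 = -1
C[1][1] = 2×-2 + -1×-2 = -2
Result: [[-1, 6], [-1, -2]]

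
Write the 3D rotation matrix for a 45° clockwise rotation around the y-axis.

Rotation matrix for clockwise 45° around y-axis:
A clockwise rotation by 45° is a counterclockwise rotation by -45°.
cos(-45°) = √2/2, sin(-45°) = -√2/2
Result: [[√2/2, 0, -√2/2], [0, 1, 0], [√2/2, 0, √2/2]]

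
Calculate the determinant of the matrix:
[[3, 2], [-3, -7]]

For a 2×2 matrix [[a, b], [c, d]], det = ad - bc
det = (3)(-7) - (2)(-3) = -21 - -6 = -15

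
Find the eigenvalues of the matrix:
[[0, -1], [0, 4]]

Characteristic equation: det(A - λI) = 0
λ² - (trace)λ + (det) = 0
trace = 0 + 4 = 4, det = (0)(4) - (-1)(0) = 0
λ² - (4)λ + (0) = 0
λ = (4 ± √((4)² - 4·(0))) / 2 = (4 ± √16) / 2
Solving: λ = 0, 4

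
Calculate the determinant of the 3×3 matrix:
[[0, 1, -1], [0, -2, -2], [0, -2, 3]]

Expansion along first row:
det = 0·det([[-2,-2],[-2,3]]) - 1·det([[0,-2],[0,3]]) + -1·det([[0,-2],[0,-2]])
    = 0·(-2·3 - -2·-2) - 1·(0·3 - -2·0) + -1·(0·-2 - -2·0)
    = 0·-10 - 1·0 + -1·0
    = 0 + 0 + 0 = 0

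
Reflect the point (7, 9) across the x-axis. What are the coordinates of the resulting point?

Reflection across x-axis: (7, 9) → (7, -9)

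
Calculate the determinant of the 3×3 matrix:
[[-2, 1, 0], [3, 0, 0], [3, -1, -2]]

Expansion along first row:
det = -2·det([[0,0],[-1,-2]]) - 1·det([[3,0],[3,-2]]) + 0·det([[3,0],[3,-1]])
    = -2·(0·-2 - 0·-1) - 1·(3·-2 - 0·3) + 0·(3·-1 - 0·3)
    = -2·0 - 1·-6 + 0·-3
    = 0 + 6 + 0 = 6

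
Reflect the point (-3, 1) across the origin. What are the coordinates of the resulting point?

Reflection across origin: (-3, 1) → (3, -1)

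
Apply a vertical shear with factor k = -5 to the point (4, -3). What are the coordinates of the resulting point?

Shear matrix for vertical shear with factor k = -5:
[[1, 0], [-5, 1]]
Result: (4, -3) → (4, -23)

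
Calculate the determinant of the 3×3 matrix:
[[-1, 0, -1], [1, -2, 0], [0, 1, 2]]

Expansion along first row:
det = -1·det([[-2,0],[1,2]]) - 0·det([[1,0],[0,2]]) + -1·det([[1,-2],[0,1]])
    = -1·(-2·2 - 0·1) - 0·(1·2 - 0·0) + -1·(1·1 - -2·0)
    = -1·-4 - 0·2 + -1·1
    = 4 + 0 + -1 = 3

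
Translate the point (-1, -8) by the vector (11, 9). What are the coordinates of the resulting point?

Translation by (11, 9) (homogeneous matrix [[1, 0, 11], [0, 1, 9], [0, 0, 1]]):
x' = -1 + 11 = 10
y' = -8 + 9 = 1
Result: (10, 1)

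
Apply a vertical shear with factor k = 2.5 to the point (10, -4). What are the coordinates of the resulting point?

Shear matrix for vertical shear with factor k = 2.5:
[[1, 0], [2.50, 1]]
Result: (10, -4) → (10, 21)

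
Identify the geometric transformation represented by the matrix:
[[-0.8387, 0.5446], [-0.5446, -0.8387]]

This matrix represents: rotation by 213° counterclockwise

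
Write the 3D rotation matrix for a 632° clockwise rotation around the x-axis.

Rotation matrix for clockwise 632° around x-axis:
A clockwise rotation by 632° is a counterclockwise rotation by -632°.
cos(-632°) = 0.0349, sin(-632°) = 0.9994
Result: [[1, 0, 0], [0, 0.0349, -0.9994], [0, 0.9994, 0.0349]]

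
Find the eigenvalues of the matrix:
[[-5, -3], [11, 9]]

Characteristic equation: det(A - λI) = 0
λ² - (trace)λ + (det) = 0
trace = -5 + 9 = 4, det = (-5)(9) - (-3)(11) = -12
λ² - (4)λ + (-12) = 0
λ = (4 ± √((4)² - 4·(-12))) / 2 = (4 ± √64) / 2
Solving: λ = -2, 6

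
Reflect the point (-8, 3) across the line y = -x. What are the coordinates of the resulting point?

Reflection across line y = -x: (-8, 3) → (-3, 8)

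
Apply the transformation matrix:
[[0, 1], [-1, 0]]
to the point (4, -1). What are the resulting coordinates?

Matrix multiplication:
[[0, 1], [-1, 0]] × [4, -1]ᵀ
= [(0)(4) + (1)(-1), (-1)(4) + (0)(-1)]ᵀ
= [-1, -4]ᵀ
Result: (-1, -4)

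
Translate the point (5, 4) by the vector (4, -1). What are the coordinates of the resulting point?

Translation by (4, -1) (homogeneous matrix [[1, 0, 4], [0, 1, -1], [0, 0, 1]]):
x' = 5 + 4 = 9
y' = 4 + -1 = 3
Result: (9, 3)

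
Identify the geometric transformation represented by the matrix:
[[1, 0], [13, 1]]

This matrix represents: vertical shear with factor 13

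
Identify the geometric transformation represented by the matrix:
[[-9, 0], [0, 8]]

This matrix represents: non-uniform scaling by sx = -9, sy = 8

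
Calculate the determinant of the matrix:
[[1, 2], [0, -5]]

For a 2×2 matrix [[a, b], [c, d]], det = ad - bc
det = (1)(-5) - (2)(0) = -5 - 0 = -5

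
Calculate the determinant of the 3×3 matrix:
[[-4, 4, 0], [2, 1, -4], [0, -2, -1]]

Expansion along first row:
det = -4·det([[1,-4],[-2,-1]]) - 4·det([[2,-4],[0,-1]]) + 0·det([[2,1],[0,-2]])
    = -4·(1·-1 - -4·-2) - 4·(2·-1 - -4·0) + 0·(2·-2 - 1·0)
    = -4·-9 - 4·-2 + 0·-4
    = 36 + 8 + 0 = 44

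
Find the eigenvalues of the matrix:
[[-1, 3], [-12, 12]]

Characteristic equation: det(A - λI) = 0
λ² - (trace)λ + (det) = 0
trace = -1 + 12 = 11, det = (-1)(12) - (3)(-12) = 24
λ² - (11)λ + (24) = 0
λ = (11 ± √((11)² - 4·(24))) / 2 = (11 ± √25) / 2
Solving: λ = 3, 8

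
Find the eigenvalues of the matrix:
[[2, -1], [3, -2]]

Characteristic equation: det(A - λI) = 0
λ² - (trace)λ + (det) = 0
trace = 2 + -2 = 0, det = (2)(-2) - (-1)(3) = -1
λ² - (0)λ + (-1) = 0
λ = (0 ± √((0)² - 4·(-1))) / 2 = (0 ± √4) / 2
Solving: λ = -1, 1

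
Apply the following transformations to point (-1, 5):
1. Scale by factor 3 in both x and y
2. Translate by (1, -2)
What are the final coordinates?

Step 1: Scale (-1, 5) by 3 → (-3, 15)
Step 2: Translate by (1, -2) → (-2, 13)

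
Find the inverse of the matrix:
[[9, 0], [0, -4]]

For [[a,b],[c,d]], inverse = (1/det)·[[d,-b],[-c,a]]
det = (9)(-4) - (0)(0) = -36 - 0 = -36
Inverse = (1/-36)·[[-4, 0], [0, 9]]
= [[1/9, 0], [0, -1/4]]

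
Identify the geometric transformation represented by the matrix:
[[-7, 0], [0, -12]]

This matrix represents: non-uniform scaling by sx = -7, sy = -12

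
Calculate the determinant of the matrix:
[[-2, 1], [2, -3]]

For a 2×2 matrix [[a, b], [c, d]], det = ad - bc
det = (-2)(-3) - (1)(2) = 6 - 2 = 4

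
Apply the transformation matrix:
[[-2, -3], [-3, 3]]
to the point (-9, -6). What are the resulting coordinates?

Matrix multiplication:
[[-2, -3], [-3, 3]] × [-9, -6]ᵀ
= [(-2)(-9) + (-3)(-6), (-3)(-9) + (3)(-6)]ᵀ
= [36, 9]ᵀ
Result: (36, 9)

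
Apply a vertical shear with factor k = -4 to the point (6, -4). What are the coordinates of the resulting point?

Shear matrix for vertical shear with factor k = -4:
[[1, 0], [-4, 1]]
Result: (6, -4) → (6, -28)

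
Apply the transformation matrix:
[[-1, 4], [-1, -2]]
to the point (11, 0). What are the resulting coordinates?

Matrix multiplication:
[[-1, 4], [-1, -2]] × [11, 0]ᵀ
= [(-1)(11) + (4)(0), (-1)(11) + (-2)(0)]ᵀ
= [-11, -11]ᵀ
Result: (-11, -11)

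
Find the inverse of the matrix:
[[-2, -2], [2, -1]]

For [[a,b],[c,d]], inverse = (1/det)·[[d,-b],[-c,a]]
det = (-2)(-1) - (-2)(2) = 2 - -4 = 6
Inverse = (1/6)·[[-1, 2], [-2, -2]]
= [[-1/6, 1/3], [-1/3, -1/3]]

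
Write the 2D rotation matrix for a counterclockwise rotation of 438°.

Rotation matrix formula: [[cos θ, -sin θ], [sin θ, cos θ]]
For θ = 438°:
cos(438°) = 0.2079
sin(438°) = 0.9781
Result: [[0.2079, -0.9781], [0.9781, 0.2079]]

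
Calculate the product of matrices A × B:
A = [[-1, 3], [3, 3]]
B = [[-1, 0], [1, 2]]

Matrix multiplication:
C[0][0] = -1×-1 + 3×1 = 4
C[0][1] = -1×0 + 3×2 = 6
C[1][0] = 3×-1 + 3×1 = 0
C[1][1] = 3×0 + 3×2 = 6
Result: [[4, 6], [0, 6]]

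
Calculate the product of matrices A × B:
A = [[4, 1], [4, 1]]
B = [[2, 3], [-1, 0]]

Matrix multiplication:
C[0][0] = 4×2 + 1×-1 = 7
C[0][1] = 4×3 + 1×0 = 12
C[1][0] = 4×2 + 1×-1 = 7
C[1][1] = 4×3 + 1×0 = 12
Result: [[7, 12], [7, 12]]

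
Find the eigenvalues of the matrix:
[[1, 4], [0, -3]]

Characteristic equation: det(A - λI) = 0
λ² - (trace)λ + (det) = 0
trace = 1 + -3 = -2, det = (1)(-3) - (4)(0) = -3
λ² - (-2)λ + (-3) = 0
λ = (-2 ± √((-2)² - 4·(-3))) / 2 = (-2 ± √16) / 2
Solving: λ = -3, 1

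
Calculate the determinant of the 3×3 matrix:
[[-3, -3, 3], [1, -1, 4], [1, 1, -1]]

Expansion along first row:
det = -3·det([[-1,4],[1,-1]]) - -3·det([[1,4],[1,-1]]) + 3·det([[1,-1],[1,1]])
    = -3·(-1·-1 - 4·1) - -3·(1·-1 - 4·1) + 3·(1·1 - -1·1)
    = -3·-3 - -3·-5 + 3·2
    = 9 + -15 + 6 = 0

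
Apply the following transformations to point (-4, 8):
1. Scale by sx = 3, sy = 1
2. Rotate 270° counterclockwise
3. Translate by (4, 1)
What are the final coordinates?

Step 1: Scale → (-12, 8)
Step 2: Rotate 270° → (8, 12)
Step 3: Translate → (12, 13)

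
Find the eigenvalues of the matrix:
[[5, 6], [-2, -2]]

Characteristic equation: det(A - λI) = 0
λ² - (trace)λ + (det) = 0
trace = 5 + -2 = 3, det = (5)(-2) - (6)(-2) = 2
λ² - (3)λ + (2) = 0
λ = (3 ± √((3)² - 4·(2))) / 2 = (3 ± √1) / 2
Solving: λ = 1, 2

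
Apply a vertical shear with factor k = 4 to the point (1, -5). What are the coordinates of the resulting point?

Shear matrix for vertical shear with factor k = 4:
[[1, 0], [4, 1]]
Result: (1, -5) → (1, -1)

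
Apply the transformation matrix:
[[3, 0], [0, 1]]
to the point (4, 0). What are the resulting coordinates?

Matrix multiplication:
[[3, 0], [0, 1]] × [4, 0]ᵀ
= [(3)(4) + (0)(0), (0)(4) + (1)(0)]ᵀ
= [12, 0]ᵀ
Result: (12, 0)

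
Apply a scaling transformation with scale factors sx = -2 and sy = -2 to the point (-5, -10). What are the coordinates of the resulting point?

Scaling matrix:
[[-2, 0], [0, -2]]
Result: (-5 × -2, -10 × -2) = (10, 20)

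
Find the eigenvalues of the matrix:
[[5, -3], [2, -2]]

Characteristic equation: det(A - λI) = 0
λ² - (trace)λ + (det) = 0
trace = 5 + -2 = 3, det = (5)(-2) - (-3)(2) = -4
λ² - (3)λ + (-4) = 0
λ = (3 ± √((3)² - 4·(-4))) / 2 = (3 ± √25) / 2
Solving: λ = -1, 4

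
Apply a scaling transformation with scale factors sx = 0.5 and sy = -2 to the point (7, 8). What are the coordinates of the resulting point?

Scaling matrix:
[[0.50, 0], [0, -2]]
Result: (7 × 0.5, 8 × -2) = (3.5, -16)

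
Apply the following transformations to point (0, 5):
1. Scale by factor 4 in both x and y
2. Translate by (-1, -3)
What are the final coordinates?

Step 1: Scale (0, 5) by 4 → (0, 20)
Step 2: Translate by (-1, -3) → (-1, 17)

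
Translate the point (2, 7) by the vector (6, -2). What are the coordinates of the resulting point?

Translation by (6, -2) (homogeneous matrix [[1, 0, 6], [0, 1, -2], [0, 0, 1]]):
x' = 2 + 6 = 8
y' = 7 + -2 = 5
Result: (8, 5)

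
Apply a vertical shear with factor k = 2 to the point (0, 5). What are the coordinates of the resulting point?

Shear matrix for vertical shear with factor k = 2:
[[1, 0], [2, 1]]
Result: (0, 5) → (0, 5)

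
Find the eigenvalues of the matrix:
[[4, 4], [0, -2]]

Characteristic equation: det(A - λI) = 0
λ² - (trace)λ + (det) = 0
trace = 4 + -2 = 2, det = (4)(-2) - (4)(0) = -8
λ² - (2)λ + (-8) = 0
λ = (2 ± √((2)² - 4·(-8))) / 2 = (2 ± √36) / 2
Solving: λ = -2, 4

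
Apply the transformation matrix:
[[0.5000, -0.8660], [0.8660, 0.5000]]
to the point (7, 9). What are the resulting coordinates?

Matrix multiplication:
[[0.5000, -0.8660], [0.8660, 0.5000]] × [7, 9]ᵀ
= [(0.5000)(7) + (-0.8660)(9), (0.8660)(7) + (0.5000)(9)]ᵀ
= [-4.2940, 10.5620]ᵀ
Result: (-4.2940, 10.5620)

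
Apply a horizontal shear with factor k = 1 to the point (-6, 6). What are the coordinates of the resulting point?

Shear matrix for horizontal shear with factor k = 1:
[[1, 1], [0, 1]]
Result: (-6, 6) → (0, 6)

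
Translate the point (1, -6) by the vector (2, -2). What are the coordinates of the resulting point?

Translation by (2, -2) (homogeneous matrix [[1, 0, 2], [0, 1, -2], [0, 0, 1]]):
x' = 1 + 2 = 3
y' = -6 + -2 = -8
Result: (3, -8)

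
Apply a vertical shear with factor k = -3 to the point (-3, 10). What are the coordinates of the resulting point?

Shear matrix for vertical shear with factor k = -3:
[[1, 0], [-3, 1]]
Result: (-3, 10) → (-3, 19)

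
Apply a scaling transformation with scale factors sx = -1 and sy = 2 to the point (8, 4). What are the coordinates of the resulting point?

Scaling matrix:
[[-1, 0], [0, 2]]
Result: (8 × -1, 4 × 2) = (-8, 8)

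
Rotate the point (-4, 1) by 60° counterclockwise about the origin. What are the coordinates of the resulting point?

Rotation matrix for 60°: [[cos 60°, -sin 60°], [sin 60°, cos 60°]] ≈ [[0.500000, -0.866025], [0.866025, 0.500000]]
[[0.500000, -0.866025], [0.866025, 0.500000]] × [-4, 1]ᵀ ≈ [-2.8660, -2.9641]ᵀ
Result: (-2.8660, -2.9641)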